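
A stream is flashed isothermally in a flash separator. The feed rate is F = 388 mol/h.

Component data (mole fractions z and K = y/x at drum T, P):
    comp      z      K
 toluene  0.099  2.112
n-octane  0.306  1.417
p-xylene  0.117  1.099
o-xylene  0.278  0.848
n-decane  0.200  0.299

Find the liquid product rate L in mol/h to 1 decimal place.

L = 292.3 mol/h

Material balance + equilibrium reduce to Σ zᵢ(Kᵢ−1)/(1+V/F(Kᵢ−1)) = 0.
Check two-phase: ΣzᵢKᵢ = 1.067 > 1 and Σzᵢ/Kᵢ = 1.366 > 1, so g(0) = 0.067 > 0 and g(1) = -0.366 < 0.
Newton iteration, V/F⁰ = 0.5:
  V/F = 0.500: g = -0.0742, g' = -0.329 → V/F = 0.274
  V/F = 0.274: g = -0.0075, g' = -0.273 → V/F = 0.247
Converged at V/F = 0.247.
Then V = V/F·F = 0.2466·388 = 95.7 mol/h and L = F − V = 292.3 mol/h.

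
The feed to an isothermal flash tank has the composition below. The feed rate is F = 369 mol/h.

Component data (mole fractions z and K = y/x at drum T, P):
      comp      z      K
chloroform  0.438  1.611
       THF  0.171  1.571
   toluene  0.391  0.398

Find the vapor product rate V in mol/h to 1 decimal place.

Let β = V/F and solve Σ zᵢ(Kᵢ−1)/(1+β(Kᵢ−1)) = 0.
g(0) = ΣzᵢKᵢ − 1 = 0.130 and g(1) = 1 − Σzᵢ/Kᵢ = -0.363, so a root lies in (0, 1).
Newton–Raphson from β = 0.5:
  β = 0.500: g = -0.0558, g' = -0.420 → β = 0.367
  β = 0.367: g = -0.0028, g' = -0.381 → β = 0.360
Converged at β = 0.360.
Then V = β·F = 0.3596·369 = 132.7 mol/h and L = F − V = 236.3 mol/h.

V = 132.7 mol/h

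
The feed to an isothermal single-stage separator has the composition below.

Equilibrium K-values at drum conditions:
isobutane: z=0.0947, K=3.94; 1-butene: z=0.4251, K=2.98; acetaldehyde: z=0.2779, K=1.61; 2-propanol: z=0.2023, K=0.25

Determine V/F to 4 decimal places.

V/F = 0.9150

Material balance + equilibrium reduce to Σ zᵢ(Kᵢ−1)/(1+V/F(Kᵢ−1)) = 0.
g(0) = ΣzᵢKᵢ − 1 = 1.1379 and g(1) = 1 − Σzᵢ/Kᵢ = -0.1485, so a root lies in (0, 1).
Newton iteration, V/F⁰ = 0.64:
  V/F = 0.6400: g = 0.29801, g' = -0.8971 → V/F = 0.9722
  V/F = 0.9722: g = -0.09382, g' = -1.8416 → V/F = 0.9212
  V/F = 0.9212: g = -0.00926, g' = -1.5021 → V/F = 0.9151
  V/F = 0.9151: g = -0.00010, g' = -1.4699 → V/F = 0.9150
Converged at V/F = 0.9150.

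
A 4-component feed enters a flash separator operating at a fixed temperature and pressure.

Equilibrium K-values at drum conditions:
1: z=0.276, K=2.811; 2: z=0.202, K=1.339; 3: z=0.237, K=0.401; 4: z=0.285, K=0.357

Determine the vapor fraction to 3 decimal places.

Material balance + equilibrium reduce to Σ zᵢ(Kᵢ−1)/(1+ψ(Kᵢ−1)) = 0.
Check two-phase: ΣzᵢKᵢ = 1.243 > 1 and Σzᵢ/Kᵢ = 1.638 > 1, so g(0) = 0.243 > 0 and g(1) = -0.638 < 0.
Iterate (Newton) starting at ψ = 0.7:
  ψ = 0.700: g = -0.3020, g' = -0.833 → ψ = 0.338
  ψ = 0.338: g = -0.0403, g' = -0.693 → ψ = 0.279
  ψ = 0.279: g = 0.0006, g' = -0.716 → ψ = 0.280
Converged at ψ = 0.280.

ψ = 0.280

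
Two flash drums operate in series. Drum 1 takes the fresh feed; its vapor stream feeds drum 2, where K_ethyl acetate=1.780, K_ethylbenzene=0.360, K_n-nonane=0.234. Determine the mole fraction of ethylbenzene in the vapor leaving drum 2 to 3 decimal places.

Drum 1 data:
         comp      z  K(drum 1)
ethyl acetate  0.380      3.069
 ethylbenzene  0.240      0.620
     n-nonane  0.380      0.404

Drum 1:
Newton iteration, ψ₁⁰ = 0.5:
  ψ₁ = 0.500: g = -0.0488, g' = -0.720 → ψ₁ = 0.432
  ψ₁ = 0.432: g = 0.0009, g' = -0.748 → ψ₁ = 0.433
Converged at ψ₁ = 0.433.
Drum-1 compositions:
  ethyl acetate: x = 0.200, y = 0.615
  ethylbenzene: x = 0.287, y = 0.178
  n-nonane: x = 0.512, y = 0.207
Drum-2 feed = drum-1 vapor: z₂ = (0.6149, 0.1781, 0.2070).
Drum 2:
Newton iteration, ψ₂⁰ = 0.58:
  ψ₂ = 0.580: g = -0.1364, g' = -0.755 → ψ₂ = 0.399
  ψ₂ = 0.399: g = -0.0159, g' = -0.601 → ψ₂ = 0.373
Converged at ψ₂ = 0.373.
  ethyl acetate: x = 0.476, y = 0.848
  ethylbenzene: x = 0.234, y = 0.084
  n-nonane: x = 0.290, y = 0.068

y_ethylbenzene (drum 2) = 0.084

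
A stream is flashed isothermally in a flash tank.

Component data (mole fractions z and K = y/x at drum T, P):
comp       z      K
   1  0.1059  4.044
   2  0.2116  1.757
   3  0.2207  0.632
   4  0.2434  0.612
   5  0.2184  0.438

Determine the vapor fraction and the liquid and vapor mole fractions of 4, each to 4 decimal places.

ψ = 0.2179, x_4 = 0.2659, y_4 = 0.1627

Material balance + equilibrium reduce to Σ zᵢ(Kᵢ−1)/(1+ψ(Kᵢ−1)) = 0.
g(0) = ΣzᵢKᵢ − 1 = 0.1841 and g(1) = 1 − Σzᵢ/Kᵢ = -0.3922, so a root lies in (0, 1).
Iterate (Newton) starting at ψ = 0.67:
  ψ = 0.6700: g = -0.21994, g' = -0.4566 → ψ = 0.1883
  ψ = 0.1883: g = 0.01868, g' = -0.6528 → ψ = 0.2169
  ψ = 0.2169: g = 0.00057, g' = -0.6139 → ψ = 0.2179
Converged at ψ = 0.2179.
Compositions from xᵢ = zᵢ/(1+ψ(Kᵢ−1)), yᵢ = Kᵢxᵢ:
  1: x = 0.0637, y = 0.2575
  2: x = 0.1816, y = 0.3191
  3: x = 0.2399, y = 0.1516
  4: x = 0.2659, y = 0.1627
  5: x = 0.2489, y = 0.1090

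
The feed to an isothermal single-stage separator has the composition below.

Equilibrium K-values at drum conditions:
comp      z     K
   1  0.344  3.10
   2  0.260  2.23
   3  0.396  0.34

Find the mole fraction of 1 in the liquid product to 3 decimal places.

Let ψ = V/F and solve Σ zᵢ(Kᵢ−1)/(1+ψ(Kᵢ−1)) = 0.
Feasibility: ΣzᵢKᵢ = 1.781, Σzᵢ/Kᵢ = 1.392 — both > 1, two phases present.
Newton iteration, ψ⁰ = 0.5:
  ψ = 0.500: g = 0.1603, g' = -0.896 → ψ = 0.679
  ψ = 0.679: g = -0.0015, g' = -0.941 → ψ = 0.677
Converged at ψ = 0.677.
Compositions from xᵢ = zᵢ/(1+ψ(Kᵢ−1)), yᵢ = Kᵢxᵢ:
  1: x = 0.142, y = 0.440
  2: x = 0.142, y = 0.316
  3: x = 0.716, y = 0.243

x_1 = 0.142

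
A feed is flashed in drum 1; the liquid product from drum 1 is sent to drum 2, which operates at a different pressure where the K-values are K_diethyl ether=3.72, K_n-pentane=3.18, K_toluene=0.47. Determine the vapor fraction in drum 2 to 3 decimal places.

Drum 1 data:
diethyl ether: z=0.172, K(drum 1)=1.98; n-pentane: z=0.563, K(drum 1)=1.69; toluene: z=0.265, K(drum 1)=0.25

Drum 1:
Material balance + equilibrium reduce to Σ zᵢ(Kᵢ−1)/(1+ψ₁(Kᵢ−1)) = 0.
Check two-phase: ΣzᵢKᵢ = 1.358 > 1 and Σzᵢ/Kᵢ = 1.480 > 1, so g(0) = 0.358 > 0 and g(1) = -0.480 < 0.
Iterate (Newton) starting at ψ₁ = 0.5:
  ψ₁ = 0.500: g = 0.0840, g' = -0.604 → ψ₁ = 0.639
  ψ₁ = 0.639: g = -0.0084, g' = -0.741 → ψ₁ = 0.628
Converged at ψ₁ = 0.628.
Drum-1 compositions:
  diethyl ether: x = 0.107, y = 0.211
  n-pentane: x = 0.393, y = 0.664
  toluene: x = 0.501, y = 0.125
Drum-2 feed = drum-1 liquid: z₂ = (0.1065, 0.3929, 0.5006).
Drum 2:
Let ψ₂ = V/F and solve Σ zᵢ(Kᵢ−1)/(1+ψ₂(Kᵢ−1)) = 0.
g(0) = ΣzᵢKᵢ − 1 = 0.881 and g(1) = 1 − Σzᵢ/Kᵢ = -0.217, so a root lies in (0, 1).
Iterate (Newton) starting at ψ₂ = 0.31:
  ψ₂ = 0.310: g = 0.3508, g' = -1.098 → ψ₂ = 0.629
  ψ₂ = 0.629: g = 0.0697, g' = -0.756 → ψ₂ = 0.722
  ψ₂ = 0.722: g = 0.0009, g' = -0.741 → ψ₂ = 0.723
Converged at ψ₂ = 0.723.
  diethyl ether: x = 0.036, y = 0.134
  n-pentane: x = 0.153, y = 0.485
  toluene: x = 0.812, y = 0.381

V/F (drum 2) = 0.723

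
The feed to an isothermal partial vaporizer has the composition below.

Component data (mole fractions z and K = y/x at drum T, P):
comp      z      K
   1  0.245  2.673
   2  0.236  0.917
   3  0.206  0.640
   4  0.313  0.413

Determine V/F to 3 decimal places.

Newton–Raphson from V/F = 0.5:
  V/F = 0.500: g = -0.1477, g' = -0.461 → V/F = 0.179
  V/F = 0.179: g = 0.0107, g' = -0.573 → V/F = 0.198
Converged at V/F = 0.198.

V/F = 0.198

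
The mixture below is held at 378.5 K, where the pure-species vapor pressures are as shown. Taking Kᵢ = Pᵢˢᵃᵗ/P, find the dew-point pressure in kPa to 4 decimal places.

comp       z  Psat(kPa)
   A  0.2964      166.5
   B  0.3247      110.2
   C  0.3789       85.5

At the dew point ψ → 1, so Σzᵢ/Kᵢ = 1 with Kᵢ = Pᵢˢᵃᵗ/P ⇒ 1/P = Σzᵢ/Pᵢˢᵃᵗ.
1/P = 0.2964/166.5 + 0.3247/110.2 + 0.3789/85.5 = 0.0091582 ⇒ P = 109.1915 kPa

Pdew = 109.1915 kPa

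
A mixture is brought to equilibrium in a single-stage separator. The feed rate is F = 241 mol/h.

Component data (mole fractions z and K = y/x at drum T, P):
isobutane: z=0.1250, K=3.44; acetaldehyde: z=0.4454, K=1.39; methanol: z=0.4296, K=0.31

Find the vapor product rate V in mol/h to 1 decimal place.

Iterate (Newton) starting at ψ = 0.5:
  ψ = 0.5000: g = -0.16981, g' = -0.6752 → ψ = 0.2485
  ψ = 0.2485: g = -0.00954, g' = -0.6427 → ψ = 0.2337
Converged at ψ = 0.2337.
Then V = ψ·F = 0.2337·241 = 56.3 mol/h and L = F − V = 184.7 mol/h.

V = 56.3 mol/h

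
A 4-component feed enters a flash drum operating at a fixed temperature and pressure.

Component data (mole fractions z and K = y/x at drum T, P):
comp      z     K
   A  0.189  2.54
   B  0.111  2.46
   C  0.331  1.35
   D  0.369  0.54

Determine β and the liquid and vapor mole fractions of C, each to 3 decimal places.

β = 0.874, x_C = 0.253, y_C = 0.342

Let β = V/F and solve Σ zᵢ(Kᵢ−1)/(1+β(Kᵢ−1)) = 0.
Feasibility: ΣzᵢKᵢ = 1.399, Σzᵢ/Kᵢ = 1.048 — both > 1, two phases present.
Iterate (Newton) starting at β = 0.5:
  β = 0.500: g = 0.1363, g' = -0.383 → β = 0.856
  β = 0.856: g = 0.0069, g' = -0.367 → β = 0.874
Converged at β = 0.874.
Compositions from xᵢ = zᵢ/(1+β(Kᵢ−1)), yᵢ = Kᵢxᵢ:
  A: x = 0.081, y = 0.205
  B: x = 0.049, y = 0.120
  C: x = 0.253, y = 0.342
  D: x = 0.617, y = 0.333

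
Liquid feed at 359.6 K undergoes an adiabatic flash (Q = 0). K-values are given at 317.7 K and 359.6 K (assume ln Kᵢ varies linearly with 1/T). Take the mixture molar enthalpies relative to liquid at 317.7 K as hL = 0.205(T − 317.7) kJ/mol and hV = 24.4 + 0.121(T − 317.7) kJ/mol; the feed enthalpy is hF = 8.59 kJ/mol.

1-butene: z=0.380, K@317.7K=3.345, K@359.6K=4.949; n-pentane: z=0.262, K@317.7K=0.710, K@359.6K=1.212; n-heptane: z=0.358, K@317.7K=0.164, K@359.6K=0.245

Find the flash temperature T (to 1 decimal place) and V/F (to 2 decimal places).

T = 318.9 K, V/F = 0.34

Adiabatic flash: solve Rachford–Rice at each trial T, then check hF = ψ·hV(T) + (1−ψ)·hL(T).
  T = 317.7 K: K = (3.345, 0.710, 0.164), RR gives ψ = 0.334, H_out = 8.157 kJ/mol
  T = 359.6 K: K = (4.949, 1.212, 0.245), RR gives ψ = 0.600, H_out = 21.127 kJ/mol
  T = 338.6 K: K = (4.116, 0.943, 0.203), RR gives ψ = 0.477, H_out = 15.092 kJ/mol
  T = 328.1 K: K = (3.721, 0.821, 0.183), RR gives ψ = 0.409, H_out = 11.744 kJ/mol
  T = 322.9 K: K = (3.531, 0.764, 0.173), RR gives ψ = 0.372, H_out = 9.988 kJ/mol
  T = 320.3 K: K = (3.438, 0.737, 0.169), RR gives ψ = 0.354, H_out = 9.083 kJ/mol
  T = 319.0 K: K = (3.391, 0.723, 0.166), RR gives ψ = 0.344, H_out = 8.622 kJ/mol
Linear interpolation between T = 317.7 (H_out = 8.157) and T = 319.0 (H_out = 8.622) on hF = 8.59 gives T ≈ 318.9 K, at which ψ = 0.34.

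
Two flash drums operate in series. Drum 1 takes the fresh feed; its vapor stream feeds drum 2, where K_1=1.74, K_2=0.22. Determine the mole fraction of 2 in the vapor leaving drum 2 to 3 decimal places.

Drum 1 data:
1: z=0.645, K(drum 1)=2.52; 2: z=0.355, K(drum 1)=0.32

y_2 (drum 2) = 0.107

Drum 1:
Binary case is linear: z₁(K₁−1)(1+ψ₁(K₂−1)) + z₂(K₂−1)(1+ψ₁(K₁−1)) = 0
⇒ ψ₁ = [z₁(K₁−1)+z₂(K₂−1)] / [−(K₁−1)(K₂−1)] = 0.7390/1.0336 = 0.715
Drum-1 compositions:
  1: x = 0.309, y = 0.779
  2: x = 0.691, y = 0.221
Drum-2 feed = drum-1 vapor: z₂ = (0.7789, 0.2211).
Drum 2:
Rachford–Rice: g(ψ₂) = Σ zᵢ(Kᵢ−1)/(1+ψ₂(Kᵢ−1)) = 0.
Check two-phase: ΣzᵢKᵢ = 1.404 > 1 and Σzᵢ/Kᵢ = 1.453 > 1, so g(0) = 0.404 > 0 and g(1) = -0.453 < 0.
Binary case is linear: z₁(K₁−1)(1+ψ₂(K₂−1)) + z₂(K₂−1)(1+ψ₂(K₁−1)) = 0
⇒ ψ₂ = [z₁(K₁−1)+z₂(K₂−1)] / [−(K₁−1)(K₂−1)] = 0.4039/0.5772 = 0.700
  1: x = 0.513, y = 0.893
  2: x = 0.487, y = 0.107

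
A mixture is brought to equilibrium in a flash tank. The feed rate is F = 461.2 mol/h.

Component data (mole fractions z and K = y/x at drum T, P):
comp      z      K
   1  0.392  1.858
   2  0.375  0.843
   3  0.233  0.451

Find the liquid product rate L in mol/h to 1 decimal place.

Material balance + equilibrium reduce to Σ zᵢ(Kᵢ−1)/(1+V/F(Kᵢ−1)) = 0.
Check two-phase: ΣzᵢKᵢ = 1.150 > 1 and Σzᵢ/Kᵢ = 1.172 > 1, so g(0) = 0.150 > 0 and g(1) = -0.172 < 0.
Newton iteration, V/F⁰ = 0.5:
  V/F = 0.500: g = -0.0048, g' = -0.286 → V/F = 0.483
Converged at V/F = 0.483.
Then V = V/F·F = 0.4830·461.2 = 222.8 mol/h and L = F − V = 238.4 mol/h.

L = 238.4 mol/h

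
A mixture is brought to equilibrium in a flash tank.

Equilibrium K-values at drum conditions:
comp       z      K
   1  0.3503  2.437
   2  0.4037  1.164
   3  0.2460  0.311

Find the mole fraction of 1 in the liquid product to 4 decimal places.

Let ψ = V/F and solve Σ zᵢ(Kᵢ−1)/(1+ψ(Kᵢ−1)) = 0.
Check two-phase: ΣzᵢKᵢ = 1.4001 > 1 and Σzᵢ/Kᵢ = 1.2816 > 1, so g(0) = 0.4001 > 0 and g(1) = -0.2816 < 0.
Newton iteration, ψ⁰ = 0.46:
  ψ = 0.4600: g = 0.11648, g' = -0.5219 → ψ = 0.6832
  ψ = 0.6832: g = -0.00669, g' = -0.6098 → ψ = 0.6722
  ψ = 0.6722: g = -0.00005, g' = -0.6012 → ψ = 0.6721
Converged at ψ = 0.6721.
Compositions from xᵢ = zᵢ/(1+ψ(Kᵢ−1)), yᵢ = Kᵢxᵢ:
  1: x = 0.1782, y = 0.4343
  2: x = 0.3636, y = 0.4233
  3: x = 0.4582, y = 0.1425

x_1 = 0.1782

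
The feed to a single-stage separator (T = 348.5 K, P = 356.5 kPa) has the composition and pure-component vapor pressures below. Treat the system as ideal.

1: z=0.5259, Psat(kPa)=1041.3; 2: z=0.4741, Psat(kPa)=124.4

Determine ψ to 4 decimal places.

Raoult's law: Kᵢ = Pᵢˢᵃᵗ/P = Pᵢˢᵃᵗ/356.5.
  K_1 = 1041.3/356.5 = 2.920898, K_2 = 124.4/356.5 = 0.348948
Rachford–Rice: g(ψ) = Σ zᵢ(Kᵢ−1)/(1+ψ(Kᵢ−1)) = 0.
Feasibility: ΣzᵢKᵢ = 1.7015, Σzᵢ/Kᵢ = 1.5387 — both > 1, two phases present.
Iterate (Newton) starting at ψ = 0.42:
  ψ = 0.4200: g = 0.13429, g' = -0.9751 → ψ = 0.5577
  ψ = 0.5577: g = 0.00307, g' = -0.9477 → ψ = 0.5610
Converged at ψ = 0.5610.

ψ = 0.5610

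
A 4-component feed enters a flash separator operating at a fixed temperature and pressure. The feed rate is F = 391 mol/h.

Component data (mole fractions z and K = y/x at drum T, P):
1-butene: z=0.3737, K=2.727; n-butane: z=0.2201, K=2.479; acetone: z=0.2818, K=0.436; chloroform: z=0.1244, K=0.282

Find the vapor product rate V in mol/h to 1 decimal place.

Rachford–Rice: g(V/F) = Σ zᵢ(Kᵢ−1)/(1+V/F(Kᵢ−1)) = 0.
g(0) = ΣzᵢKᵢ − 1 = 0.7227 and g(1) = 1 − Σzᵢ/Kᵢ = -0.3133, so a root lies in (0, 1).
Newton–Raphson from V/F = 0.5:
  V/F = 0.5000: g = 0.17276, g' = -0.8100 → V/F = 0.7133
  V/F = 0.7133: g = -0.00141, g' = -0.8581 → V/F = 0.7116
Converged at V/F = 0.7116.
Then V = V/F·F = 0.7116·391 = 278.3 mol/h and L = F − V = 112.7 mol/h.

V = 278.3 mol/h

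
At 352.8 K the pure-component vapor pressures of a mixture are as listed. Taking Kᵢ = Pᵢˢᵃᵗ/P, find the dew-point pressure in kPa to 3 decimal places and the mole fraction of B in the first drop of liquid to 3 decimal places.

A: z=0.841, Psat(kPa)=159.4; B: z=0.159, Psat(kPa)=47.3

At the dew point ψ → 1, so Σzᵢ/Kᵢ = 1 with Kᵢ = Pᵢˢᵃᵗ/P ⇒ 1/P = Σzᵢ/Pᵢˢᵃᵗ.
1/P = 0.841/159.4 + 0.159/47.3 = 0.008638 ⇒ P = 115.773 kPa
xᵢ = zᵢP/Pᵢˢᵃᵗ ⇒ x_B = 0.159·115.773/47.3 = 0.389

Pdew = 115.773 kPa, x_B = 0.389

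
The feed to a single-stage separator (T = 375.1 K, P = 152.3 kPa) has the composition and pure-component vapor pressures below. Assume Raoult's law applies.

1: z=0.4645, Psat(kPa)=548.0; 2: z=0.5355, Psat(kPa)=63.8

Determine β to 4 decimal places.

Raoult's law: Kᵢ = Pᵢˢᵃᵗ/P = Pᵢˢᵃᵗ/152.3.
  K_1 = 548.0/152.3 = 3.598162, K_2 = 63.8/152.3 = 0.418910
Material balance + equilibrium reduce to Σ zᵢ(Kᵢ−1)/(1+β(Kᵢ−1)) = 0.
Check two-phase: ΣzᵢKᵢ = 1.8957 > 1 and Σzᵢ/Kᵢ = 1.4074 > 1, so g(0) = 0.8957 > 0 and g(1) = -0.4074 < 0.
Binary case is linear: z₁(K₁−1)(1+β(K₂−1)) + z₂(K₂−1)(1+β(K₁−1)) = 0
⇒ β = [z₁(K₁−1)+z₂(K₂−1)] / [−(K₁−1)(K₂−1)] = 0.89567/1.50977 = 0.5933

β = 0.5933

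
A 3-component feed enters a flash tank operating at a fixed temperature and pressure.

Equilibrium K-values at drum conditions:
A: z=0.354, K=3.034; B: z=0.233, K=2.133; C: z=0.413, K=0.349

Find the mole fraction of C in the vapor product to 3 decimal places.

y_C = 0.249

Material balance + equilibrium reduce to Σ zᵢ(Kᵢ−1)/(1+V/F(Kᵢ−1)) = 0.
g(0) = ΣzᵢKᵢ − 1 = 0.715 and g(1) = 1 − Σzᵢ/Kᵢ = -0.409, so a root lies in (0, 1).
Newton iteration, V/F⁰ = 0.5:
  V/F = 0.500: g = 0.1269, g' = -0.867 → V/F = 0.646
Converged at V/F = 0.646.
Compositions from xᵢ = zᵢ/(1+V/F(Kᵢ−1)), yᵢ = Kᵢxᵢ:
  A: x = 0.153, y = 0.464
  B: x = 0.135, y = 0.287
  C: x = 0.712, y = 0.249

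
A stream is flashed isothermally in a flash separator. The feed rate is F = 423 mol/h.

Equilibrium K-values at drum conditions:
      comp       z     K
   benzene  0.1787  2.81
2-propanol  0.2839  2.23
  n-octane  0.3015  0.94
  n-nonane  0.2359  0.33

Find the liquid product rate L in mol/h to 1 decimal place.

L = 117.5 mol/h

Material balance + equilibrium reduce to Σ zᵢ(Kᵢ−1)/(1+β(Kᵢ−1)) = 0.
Check two-phase: ΣzᵢKᵢ = 1.4965 > 1 and Σzᵢ/Kᵢ = 1.2265 > 1, so g(0) = 0.4965 > 0 and g(1) = -0.2265 < 0.
Newton–Raphson from β = 0.5:
  β = 0.5000: g = 0.12969, g' = -0.5666 → β = 0.7289
  β = 0.7289: g = -0.00424, g' = -0.6340 → β = 0.7222
Converged at β = 0.7222.
Then V = β·F = 0.7222·423 = 305.5 mol/h and L = F − V = 117.5 mol/h.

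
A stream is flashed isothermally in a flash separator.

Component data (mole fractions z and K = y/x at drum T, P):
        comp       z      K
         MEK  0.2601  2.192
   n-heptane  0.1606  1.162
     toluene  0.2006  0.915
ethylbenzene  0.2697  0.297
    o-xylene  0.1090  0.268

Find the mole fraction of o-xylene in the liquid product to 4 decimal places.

x_o-xylene = 0.1168

Newton–Raphson from β = 0.45:
  β = 0.4500: g = -0.18800, g' = -0.5768 → β = 0.1241
  β = 0.1241: g = -0.01712, g' = -0.5166 → β = 0.0910
  β = 0.0910: g = 0.00014, g' = -0.5255 → β = 0.0912
Converged at β = 0.0912.
Compositions from xᵢ = zᵢ/(1+β(Kᵢ−1)), yᵢ = Kᵢxᵢ:
  MEK: x = 0.2346, y = 0.5142
  n-heptane: x = 0.1583, y = 0.1839
  toluene: x = 0.2022, y = 0.1850
  ethylbenzene: x = 0.2882, y = 0.0856
  o-xylene: x = 0.1168, y = 0.0313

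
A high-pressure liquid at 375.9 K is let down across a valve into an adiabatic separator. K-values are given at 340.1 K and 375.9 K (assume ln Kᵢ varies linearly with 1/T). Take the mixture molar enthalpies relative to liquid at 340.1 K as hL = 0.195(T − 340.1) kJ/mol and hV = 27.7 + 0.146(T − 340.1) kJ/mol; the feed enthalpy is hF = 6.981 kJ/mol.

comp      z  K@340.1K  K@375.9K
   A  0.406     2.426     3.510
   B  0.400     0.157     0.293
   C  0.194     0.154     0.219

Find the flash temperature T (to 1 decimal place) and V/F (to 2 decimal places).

T = 352.5 K, V/F = 0.17

Adiabatic flash: solve Rachford–Rice at each trial T, then check hF = ψ·hV(T) + (1−ψ)·hL(T).
  T = 340.1 K: K = (2.426, 0.157, 0.154), RR gives ψ = 0.065, H_out = 1.787 kJ/mol
  T = 375.9 K: K = (3.510, 0.293, 0.219), RR gives ψ = 0.318, H_out = 15.238 kJ/mol
  T = 358.0 K: K = (2.945, 0.218, 0.185), RR gives ψ = 0.207, H_out = 9.035 kJ/mol
  T = 349.1 K: K = (2.681, 0.186, 0.169), RR gives ψ = 0.142, H_out = 5.628 kJ/mol
  T = 353.6 K: K = (2.813, 0.202, 0.177), RR gives ψ = 0.176, H_out = 7.389 kJ/mol
  T = 351.4 K: K = (2.748, 0.194, 0.173), RR gives ψ = 0.160, H_out = 6.539 kJ/mol
Linear interpolation between T = 351.4 (H_out = 6.539) and T = 353.6 (H_out = 7.389) on hF = 6.981 gives T ≈ 352.5 K, at which ψ = 0.17.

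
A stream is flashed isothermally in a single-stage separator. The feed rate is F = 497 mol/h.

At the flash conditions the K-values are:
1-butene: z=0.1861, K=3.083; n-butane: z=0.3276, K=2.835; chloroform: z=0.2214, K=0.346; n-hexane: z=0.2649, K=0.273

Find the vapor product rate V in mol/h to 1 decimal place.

Newton iteration, V/F⁰ = 0.5:
  V/F = 0.5000: g = -0.01433, g' = -1.0484 → V/F = 0.4863
Converged at V/F = 0.4863.
Then V = V/F·F = 0.4863·497 = 241.7 mol/h and L = F − V = 255.3 mol/h.

V = 241.7 mol/h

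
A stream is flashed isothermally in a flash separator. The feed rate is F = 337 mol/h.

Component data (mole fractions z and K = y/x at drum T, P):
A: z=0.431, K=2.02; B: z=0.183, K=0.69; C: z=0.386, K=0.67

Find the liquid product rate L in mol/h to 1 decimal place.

Material balance + equilibrium reduce to Σ zᵢ(Kᵢ−1)/(1+β(Kᵢ−1)) = 0.
g(0) = ΣzᵢKᵢ − 1 = 0.256 and g(1) = 1 − Σzᵢ/Kᵢ = -0.055, so a root lies in (0, 1).
Newton iteration, β⁰ = 0.5:
  β = 0.500: g = 0.0715, g' = -0.282 → β = 0.754
  β = 0.754: g = 0.0050, g' = -0.248 → β = 0.774
Converged at β = 0.774.
Then V = β·F = 0.7738·337 = 260.8 mol/h and L = F − V = 76.2 mol/h.

L = 76.2 mol/h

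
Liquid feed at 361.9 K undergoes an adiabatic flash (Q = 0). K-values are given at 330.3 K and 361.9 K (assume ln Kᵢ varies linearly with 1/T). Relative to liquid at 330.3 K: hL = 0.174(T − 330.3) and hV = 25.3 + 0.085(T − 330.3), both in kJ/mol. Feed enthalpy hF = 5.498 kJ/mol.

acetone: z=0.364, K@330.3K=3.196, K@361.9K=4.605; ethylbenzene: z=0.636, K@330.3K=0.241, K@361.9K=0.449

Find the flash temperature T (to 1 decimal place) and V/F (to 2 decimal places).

T = 332.2 K, V/F = 0.21

Adiabatic flash: solve Rachford–Rice at each trial T, then check hF = ψ·hV(T) + (1−ψ)·hL(T).
  T = 330.3 K: K = (3.196, 0.241), RR gives ψ = 0.190, H_out = 4.806 kJ/mol
  T = 361.9 K: K = (4.605, 0.449), RR gives ψ = 0.484, H_out = 16.387 kJ/mol
  T = 346.1 K: K = (3.868, 0.334), RR gives ψ = 0.325, H_out = 10.504 kJ/mol
  T = 338.2 K: K = (3.524, 0.285), RR gives ψ = 0.257, H_out = 7.693 kJ/mol
  T = 334.2 K: K = (3.356, 0.262), RR gives ψ = 0.223, H_out = 6.248 kJ/mol
  T = 332.2 K: K = (3.273, 0.251), RR gives ψ = 0.206, H_out = 5.514 kJ/mol
Linear interpolation between T = 330.3 (H_out = 4.806) and T = 332.2 (H_out = 5.514) on hF = 5.498 gives T ≈ 332.2 K, at which ψ = 0.21.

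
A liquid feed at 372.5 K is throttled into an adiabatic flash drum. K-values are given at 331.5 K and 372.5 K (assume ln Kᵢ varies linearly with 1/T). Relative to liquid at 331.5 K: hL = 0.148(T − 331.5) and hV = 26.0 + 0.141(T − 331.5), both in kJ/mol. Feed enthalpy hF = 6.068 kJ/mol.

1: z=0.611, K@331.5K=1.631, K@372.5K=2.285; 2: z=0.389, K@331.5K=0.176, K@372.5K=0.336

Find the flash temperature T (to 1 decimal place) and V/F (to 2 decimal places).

Adiabatic flash: solve Rachford–Rice at each trial T, then check hF = ψ·hV(T) + (1−ψ)·hL(T).
  T = 331.5 K: K = (1.631, 0.176), RR gives ψ = 0.125, H_out = 3.251 kJ/mol
  T = 372.5 K: K = (2.285, 0.336), RR gives ψ = 0.617, H_out = 21.945 kJ/mol
  T = 352.0 K: K = (1.950, 0.248), RR gives ψ = 0.403, H_out = 13.444 kJ/mol
  T = 341.8 K: K = (1.789, 0.210), RR gives ψ = 0.280, H_out = 8.792 kJ/mol
  T = 336.6 K: K = (1.708, 0.192), RR gives ψ = 0.207, H_out = 6.142 kJ/mol
  T = 334.1 K: K = (1.670, 0.184), RR gives ψ = 0.169, H_out = 4.768 kJ/mol
  T = 335.4 K: K = (1.690, 0.188), RR gives ψ = 0.189, H_out = 5.492 kJ/mol
Linear interpolation between T = 335.4 (H_out = 5.492) and T = 336.6 (H_out = 6.142) on hF = 6.068 gives T ≈ 336.5 K, at which ψ = 0.21.

T = 336.5 K, V/F = 0.21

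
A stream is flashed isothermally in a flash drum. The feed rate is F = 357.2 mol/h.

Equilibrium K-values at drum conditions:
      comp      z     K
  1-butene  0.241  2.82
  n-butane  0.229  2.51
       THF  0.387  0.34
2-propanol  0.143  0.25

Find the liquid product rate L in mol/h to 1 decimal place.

L = 226.0 mol/h

Rachford–Rice: g(V/F) = Σ zᵢ(Kᵢ−1)/(1+V/F(Kᵢ−1)) = 0.
g(0) = ΣzᵢKᵢ − 1 = 0.422 and g(1) = 1 − Σzᵢ/Kᵢ = -0.887, so a root lies in (0, 1).
Newton–Raphson from V/F = 0.66:
  V/F = 0.660: g = -0.2925, g' = -1.140 → V/F = 0.404
  V/F = 0.404: g = -0.0342, g' = -0.946 → V/F = 0.367
Converged at V/F = 0.367.
Then V = V/F·F = 0.3674·357.2 = 131.2 mol/h and L = F − V = 226.0 mol/h.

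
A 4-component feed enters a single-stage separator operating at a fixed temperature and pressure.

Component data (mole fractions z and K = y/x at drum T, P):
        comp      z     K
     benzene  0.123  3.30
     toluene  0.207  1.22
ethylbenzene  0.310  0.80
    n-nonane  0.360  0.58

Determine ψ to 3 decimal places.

ψ = 0.220

Let ψ = V/F and solve Σ zᵢ(Kᵢ−1)/(1+ψ(Kᵢ−1)) = 0.
g(0) = ΣzᵢKᵢ − 1 = 0.115 and g(1) = 1 − Σzᵢ/Kᵢ = -0.215, so a root lies in (0, 1).
Newton iteration, ψ⁰ = 0.5:
  ψ = 0.500: g = -0.0877, g' = -0.266 → ψ = 0.170
  ψ = 0.170: g = 0.0201, g' = -0.432 → ψ = 0.217
  ψ = 0.217: g = 0.0010, g' = -0.389 → ψ = 0.220
Converged at ψ = 0.220.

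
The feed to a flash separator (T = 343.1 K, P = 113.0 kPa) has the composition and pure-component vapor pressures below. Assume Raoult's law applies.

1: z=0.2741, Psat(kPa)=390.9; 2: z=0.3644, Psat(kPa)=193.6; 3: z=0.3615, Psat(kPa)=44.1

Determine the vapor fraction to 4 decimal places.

Raoult's law: Kᵢ = Pᵢˢᵃᵗ/P = Pᵢˢᵃᵗ/113.0.
  K_1 = 390.9/113.0 = 3.459292, K_2 = 193.6/113.0 = 1.713274, K_3 = 44.1/113.0 = 0.390265
Rachford–Rice: g(ψ) = Σ zᵢ(Kᵢ−1)/(1+ψ(Kᵢ−1)) = 0.
Check two-phase: ΣzᵢKᵢ = 1.7136 > 1 and Σzᵢ/Kᵢ = 1.2182 > 1, so g(0) = 0.7136 > 0 and g(1) = -0.2182 < 0.
Iterate (Newton) starting at ψ = 0.63:
  ψ = 0.6300: g = 0.08585, g' = -0.6977 → ψ = 0.7531
  ψ = 0.7531: g = -0.00210, g' = -0.7417 → ψ = 0.7502
Converged at ψ = 0.7502.

ψ = 0.7502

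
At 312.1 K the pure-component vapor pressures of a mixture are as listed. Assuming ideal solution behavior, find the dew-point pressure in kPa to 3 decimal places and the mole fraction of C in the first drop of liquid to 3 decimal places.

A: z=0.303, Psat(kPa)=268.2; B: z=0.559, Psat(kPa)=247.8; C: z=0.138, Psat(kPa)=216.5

At the dew point ψ → 1, so Σzᵢ/Kᵢ = 1 with Kᵢ = Pᵢˢᵃᵗ/P ⇒ 1/P = Σzᵢ/Pᵢˢᵃᵗ.
1/P = 0.303/268.2 + 0.559/247.8 + 0.138/216.5 = 0.004023 ⇒ P = 248.570 kPa
xᵢ = zᵢP/Pᵢˢᵃᵗ ⇒ x_C = 0.138·248.570/216.5 = 0.158

Pdew = 248.570 kPa, x_C = 0.158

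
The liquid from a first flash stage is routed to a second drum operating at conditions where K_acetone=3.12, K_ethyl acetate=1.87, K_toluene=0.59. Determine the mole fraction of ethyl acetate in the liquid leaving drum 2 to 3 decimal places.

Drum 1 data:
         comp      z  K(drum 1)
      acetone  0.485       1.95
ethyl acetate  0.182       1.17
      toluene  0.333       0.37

x_ethyl acetate (drum 2) = 0.096

Drum 1:
Rachford–Rice: g(ψ₁) = Σ zᵢ(Kᵢ−1)/(1+ψ₁(Kᵢ−1)) = 0.
Check two-phase: ΣzᵢKᵢ = 1.282 > 1 and Σzᵢ/Kᵢ = 1.304 > 1, so g(0) = 0.282 > 0 and g(1) = -0.304 < 0.
Iterate (Newton) starting at ψ₁ = 0.5:
  ψ₁ = 0.500: g = 0.0346, g' = -0.487 → ψ₁ = 0.571
  ψ₁ = 0.571: g = -0.0008, g' = -0.511 → ψ₁ = 0.570
Converged at ψ₁ = 0.570.
Drum-1 compositions:
  acetone: x = 0.315, y = 0.614
  ethyl acetate: x = 0.166, y = 0.194
  toluene: x = 0.519, y = 0.192
Drum-2 feed = drum-1 liquid: z₂ = (0.3147, 0.1659, 0.5193).
Drum 2:
Let ψ₂ = V/F and solve Σ zᵢ(Kᵢ−1)/(1+ψ₂(Kᵢ−1)) = 0.
Feasibility: ΣzᵢKᵢ = 1.599, Σzᵢ/Kᵢ = 1.070 — both > 1, two phases present.
Newton–Raphson from ψ₂ = 0.5:
  ψ₂ = 0.500: g = 0.1566, g' = -0.532 → ψ₂ = 0.794
  ψ₂ = 0.794: g = 0.0182, g' = -0.432 → ψ₂ = 0.836
  ψ₂ = 0.836: g = 0.0001, g' = -0.428 → ψ₂ = 0.837
Converged at ψ₂ = 0.837.
  acetone: x = 0.113, y = 0.354
  ethyl acetate: x = 0.096, y = 0.180
  toluene: x = 0.790, y = 0.466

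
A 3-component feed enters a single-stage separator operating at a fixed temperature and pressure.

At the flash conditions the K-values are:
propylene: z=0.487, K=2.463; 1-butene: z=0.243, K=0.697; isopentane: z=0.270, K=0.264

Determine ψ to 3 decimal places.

ψ = 0.514

Rachford–Rice: g(ψ) = Σ zᵢ(Kᵢ−1)/(1+ψ(Kᵢ−1)) = 0.
Check two-phase: ΣzᵢKᵢ = 1.440 > 1 and Σzᵢ/Kᵢ = 1.569 > 1, so g(0) = 0.440 > 0 and g(1) = -0.569 < 0.
Newton iteration, ψ⁰ = 0.5:
  ψ = 0.500: g = 0.0103, g' = -0.745 → ψ = 0.514
Converged at ψ = 0.514.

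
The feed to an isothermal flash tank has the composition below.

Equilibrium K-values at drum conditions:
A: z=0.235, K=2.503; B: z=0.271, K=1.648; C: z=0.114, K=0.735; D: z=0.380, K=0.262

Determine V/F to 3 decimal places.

Material balance + equilibrium reduce to Σ zᵢ(Kᵢ−1)/(1+V/F(Kᵢ−1)) = 0.
g(0) = ΣzᵢKᵢ − 1 = 0.218 and g(1) = 1 − Σzᵢ/Kᵢ = -0.864, so a root lies in (0, 1).
Newton iteration, V/F⁰ = 0.5:
  V/F = 0.500: g = -0.1450, g' = -0.768 → V/F = 0.311
  V/F = 0.311: g = -0.0103, g' = -0.684 → V/F = 0.296
Converged at V/F = 0.296.

V/F = 0.296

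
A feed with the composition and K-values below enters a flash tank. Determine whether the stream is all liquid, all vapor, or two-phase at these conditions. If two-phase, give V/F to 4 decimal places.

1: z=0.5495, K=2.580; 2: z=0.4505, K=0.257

ΣzᵢKᵢ = 1.5335; Σzᵢ/Kᵢ = 1.9659.
Both exceed 1, so a two-phase solution exists.
Rachford–Rice: g(ψ) = Σ zᵢ(Kᵢ−1)/(1+ψ(Kᵢ−1)) = 0.
Binary case is linear: z₁(K₁−1)(1+ψ(K₂−1)) + z₂(K₂−1)(1+ψ(K₁−1)) = 0
⇒ ψ = [z₁(K₁−1)+z₂(K₂−1)] / [−(K₁−1)(K₂−1)] = 0.53349/1.17394 = 0.4544

two-phase, V/F = 0.4544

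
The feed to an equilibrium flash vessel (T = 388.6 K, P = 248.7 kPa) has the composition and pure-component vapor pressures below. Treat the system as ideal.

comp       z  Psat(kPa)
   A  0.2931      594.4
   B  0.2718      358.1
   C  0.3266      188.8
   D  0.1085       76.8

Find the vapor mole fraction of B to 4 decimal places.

y_B = 0.2862

Raoult's law: Kᵢ = Pᵢˢᵃᵗ/P = Pᵢˢᵃᵗ/248.7.
  K_A = 594.4/248.7 = 2.390028, K_B = 358.1/248.7 = 1.439887, K_C = 188.8/248.7 = 0.759148, K_D = 76.8/248.7 = 0.308806
Rachford–Rice: g(ψ) = Σ zᵢ(Kᵢ−1)/(1+ψ(Kᵢ−1)) = 0.
Check two-phase: ΣzᵢKᵢ = 1.3733 > 1 and Σzᵢ/Kᵢ = 1.0930 > 1, so g(0) = 0.3733 > 0 and g(1) = -0.0930 < 0.
Newton–Raphson from ψ = 0.67:
  ψ = 0.6700: g = 0.06982, g' = -0.3900 → ψ = 0.8490
  ψ = 0.8490: g = -0.00648, g' = -0.4806 → ψ = 0.8356
  ψ = 0.8356: g = -0.00008, g' = -0.4695 → ψ = 0.8354
Converged at ψ = 0.8354.
Compositions from xᵢ = zᵢ/(1+ψ(Kᵢ−1)), yᵢ = Kᵢxᵢ:
  A: x = 0.1356, y = 0.3241
  B: x = 0.1988, y = 0.2862
  C: x = 0.4089, y = 0.3104
  D: x = 0.2568, y = 0.0793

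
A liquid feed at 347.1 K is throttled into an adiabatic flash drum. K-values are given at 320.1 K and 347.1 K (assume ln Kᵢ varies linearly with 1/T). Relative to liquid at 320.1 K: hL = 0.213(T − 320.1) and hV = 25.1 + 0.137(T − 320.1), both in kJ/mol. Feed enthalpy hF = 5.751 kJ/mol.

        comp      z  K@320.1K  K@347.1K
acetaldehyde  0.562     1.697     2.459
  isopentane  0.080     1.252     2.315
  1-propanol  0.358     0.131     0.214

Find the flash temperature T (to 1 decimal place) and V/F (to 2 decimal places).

T = 321.7 K, V/F = 0.22

Adiabatic flash: solve Rachford–Rice at each trial T, then check hF = ψ·hV(T) + (1−ψ)·hL(T).
  T = 320.1 K: K = (1.697, 1.252, 0.131), RR gives ψ = 0.178, H_out = 4.457 kJ/mol
  T = 347.1 K: K = (2.459, 2.315, 0.214), RR gives ψ = 0.568, H_out = 18.848 kJ/mol
  T = 333.6 K: K = (2.058, 1.724, 0.169), RR gives ψ = 0.419, H_out = 12.965 kJ/mol
  T = 326.9 K: K = (1.874, 1.476, 0.149), RR gives ψ = 0.318, H_out = 9.264 kJ/mol
  T = 323.5 K: K = (1.784, 1.360, 0.140), RR gives ψ = 0.254, H_out = 7.034 kJ/mol
  T = 321.8 K: K = (1.740, 1.305, 0.135), RR gives ψ = 0.218, H_out = 5.796 kJ/mol
Linear interpolation between T = 320.1 (H_out = 4.457) and T = 321.8 (H_out = 5.796) on hF = 5.751 gives T ≈ 321.7 K, at which ψ = 0.22.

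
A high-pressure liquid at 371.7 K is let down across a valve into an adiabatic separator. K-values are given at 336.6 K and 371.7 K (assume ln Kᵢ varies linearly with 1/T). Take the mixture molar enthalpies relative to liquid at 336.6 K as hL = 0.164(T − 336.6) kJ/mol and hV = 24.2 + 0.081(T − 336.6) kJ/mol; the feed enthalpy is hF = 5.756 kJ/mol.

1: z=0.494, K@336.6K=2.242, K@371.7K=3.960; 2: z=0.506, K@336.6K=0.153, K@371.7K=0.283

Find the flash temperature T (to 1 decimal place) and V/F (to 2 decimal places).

T = 339.7 K, V/F = 0.22

Adiabatic flash: solve Rachford–Rice at each trial T, then check hF = ψ·hV(T) + (1−ψ)·hL(T).
  T = 336.6 K: K = (2.242, 0.153), RR gives ψ = 0.176, H_out = 4.255 kJ/mol
  T = 371.7 K: K = (3.960, 0.283), RR gives ψ = 0.518, H_out = 16.784 kJ/mol
  T = 354.1 K: K = (3.020, 0.211), RR gives ψ = 0.376, H_out = 11.415 kJ/mol
  T = 345.4 K: K = (2.614, 0.181), RR gives ψ = 0.289, H_out = 8.235 kJ/mol
  T = 341.0 K: K = (2.423, 0.166), RR gives ψ = 0.237, H_out = 6.373 kJ/mol
  T = 338.8 K: K = (2.331, 0.160), RR gives ψ = 0.208, H_out = 5.351 kJ/mol
Linear interpolation between T = 338.8 (H_out = 5.351) and T = 341.0 (H_out = 6.373) on hF = 5.756 gives T ≈ 339.7 K, at which ψ = 0.22.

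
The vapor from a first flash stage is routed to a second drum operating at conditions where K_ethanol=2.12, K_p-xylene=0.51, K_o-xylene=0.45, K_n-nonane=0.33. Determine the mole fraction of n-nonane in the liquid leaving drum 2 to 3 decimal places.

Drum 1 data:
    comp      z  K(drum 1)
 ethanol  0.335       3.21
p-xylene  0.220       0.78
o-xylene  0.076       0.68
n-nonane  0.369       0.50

x_n-nonane (drum 2) = 0.338

Drum 1:
Rachford–Rice: g(ψ₁) = Σ zᵢ(Kᵢ−1)/(1+ψ₁(Kᵢ−1)) = 0.
Feasibility: ΣzᵢKᵢ = 1.483, Σzᵢ/Kᵢ = 1.236 — both > 1, two phases present.
Iterate (Newton) starting at ψ₁ = 0.6:
  ψ₁ = 0.600: g = -0.0311, g' = -0.517 → ψ₁ = 0.540
  ψ₁ = 0.540: g = 0.0006, g' = -0.538 → ψ₁ = 0.541
Converged at ψ₁ = 0.541.
Drum-1 compositions:
  ethanol: x = 0.153, y = 0.490
  p-xylene: x = 0.250, y = 0.195
  o-xylene: x = 0.092, y = 0.062
  n-nonane: x = 0.506, y = 0.253
Drum-2 feed = drum-1 vapor: z₂ = (0.4898, 0.1948, 0.0625, 0.2529).
Drum 2:
Let ψ₂ = V/F and solve Σ zᵢ(Kᵢ−1)/(1+ψ₂(Kᵢ−1)) = 0.
Check two-phase: ΣzᵢKᵢ = 1.249 > 1 and Σzᵢ/Kᵢ = 1.518 > 1, so g(0) = 0.249 > 0 and g(1) = -0.518 < 0.
Iterate (Newton) starting at ψ₂ = 0.5:
  ψ₂ = 0.500: g = -0.0769, g' = -0.627 → ψ₂ = 0.377
  ψ₂ = 0.377: g = -0.0016, g' = -0.607 → ψ₂ = 0.375
Converged at ψ₂ = 0.375.
  ethanol: x = 0.345, y = 0.731
  p-xylene: x = 0.239, y = 0.122
  o-xylene: x = 0.079, y = 0.035
  n-nonane: x = 0.338, y = 0.111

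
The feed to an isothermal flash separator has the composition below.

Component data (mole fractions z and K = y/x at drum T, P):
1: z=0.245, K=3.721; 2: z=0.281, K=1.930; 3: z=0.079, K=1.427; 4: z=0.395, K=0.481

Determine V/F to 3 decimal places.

Rachford–Rice: g(V/F) = Σ zᵢ(Kᵢ−1)/(1+V/F(Kᵢ−1)) = 0.
g(0) = ΣzᵢKᵢ − 1 = 0.757 and g(1) = 1 − Σzᵢ/Kᵢ = -0.088, so a root lies in (0, 1).
Newton iteration, V/F⁰ = 0.32:
  V/F = 0.320: g = 0.3416, g' = -0.827 → V/F = 0.733
  V/F = 0.733: g = 0.0727, g' = -0.574 → V/F = 0.860
  V/F = 0.860: g = -0.0008, g' = -0.592 → V/F = 0.859
Converged at V/F = 0.859.

V/F = 0.859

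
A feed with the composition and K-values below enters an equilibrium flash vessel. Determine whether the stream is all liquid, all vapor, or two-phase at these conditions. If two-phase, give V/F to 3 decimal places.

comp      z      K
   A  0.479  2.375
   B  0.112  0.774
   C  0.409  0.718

ΣzᵢKᵢ = 1.518; Σzᵢ/Kᵢ = 0.916.
Since Σzᵢ/Kᵢ < 1 the mixture is above its dew point — single vapor phase.

all vapor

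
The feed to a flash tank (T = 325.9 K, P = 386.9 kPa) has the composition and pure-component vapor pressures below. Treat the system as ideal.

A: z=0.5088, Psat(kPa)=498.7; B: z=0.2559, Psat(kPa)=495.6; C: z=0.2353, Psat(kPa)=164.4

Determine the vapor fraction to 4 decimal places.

Raoult's law: Kᵢ = Pᵢˢᵃᵗ/P = Pᵢˢᵃᵗ/386.9.
  K_A = 498.7/386.9 = 1.288964, K_B = 495.6/386.9 = 1.280951, K_C = 164.4/386.9 = 0.424916
Newton–Raphson from ψ = 0.32:
  ψ = 0.3200: g = 0.03471, g' = -0.1695 → ψ = 0.5248
  ψ = 0.5248: g = -0.00349, g' = -0.2070 → ψ = 0.5079
  ψ = 0.5079: g = -0.00003, g' = -0.2031 → ψ = 0.5078
Converged at ψ = 0.5078.

ψ = 0.5078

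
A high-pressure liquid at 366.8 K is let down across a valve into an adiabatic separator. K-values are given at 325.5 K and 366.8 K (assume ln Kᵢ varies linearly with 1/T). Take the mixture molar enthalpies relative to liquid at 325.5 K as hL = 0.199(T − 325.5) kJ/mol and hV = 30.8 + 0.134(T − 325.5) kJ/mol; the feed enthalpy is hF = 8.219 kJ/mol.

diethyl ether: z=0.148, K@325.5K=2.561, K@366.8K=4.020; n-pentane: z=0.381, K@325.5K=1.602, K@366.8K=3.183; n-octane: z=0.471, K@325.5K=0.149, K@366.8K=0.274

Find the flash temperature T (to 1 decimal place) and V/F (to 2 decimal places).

Adiabatic flash: solve Rachford–Rice at each trial T, then check hF = ψ·hV(T) + (1−ψ)·hL(T).
  T = 325.5 K: K = (2.561, 1.602, 0.149), RR gives ψ = 0.073, H_out = 2.238 kJ/mol
  T = 366.8 K: K = (4.020, 3.183, 0.274), RR gives ψ = 0.531, H_out = 23.157 kJ/mol
  T = 346.1 K: K = (3.250, 2.303, 0.206), RR gives ψ = 0.358, H_out = 14.649 kJ/mol
  T = 335.8 K: K = (2.896, 1.931, 0.176), RR gives ψ = 0.239, H_out = 9.251 kJ/mol
  T = 330.6 K: K = (2.724, 1.760, 0.162), RR gives ψ = 0.163, H_out = 5.970 kJ/mol
  T = 333.2 K: K = (2.809, 1.844, 0.169), RR gives ψ = 0.203, H_out = 7.669 kJ/mol
  T = 334.5 K: K = (2.852, 1.888, 0.172), RR gives ψ = 0.221, H_out = 8.473 kJ/mol
Linear interpolation between T = 333.2 (H_out = 7.669) and T = 334.5 (H_out = 8.473) on hF = 8.219 gives T ≈ 334.1 K, at which ψ = 0.22.

T = 334.1 K, V/F = 0.22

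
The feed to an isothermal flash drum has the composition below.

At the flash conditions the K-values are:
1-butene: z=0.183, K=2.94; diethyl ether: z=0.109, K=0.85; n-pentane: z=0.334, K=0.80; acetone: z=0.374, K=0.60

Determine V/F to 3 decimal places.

Rachford–Rice: g(V/F) = Σ zᵢ(Kᵢ−1)/(1+V/F(Kᵢ−1)) = 0.
Feasibility: ΣzᵢKᵢ = 1.122, Σzᵢ/Kᵢ = 1.231 — both > 1, two phases present.
Iterate (Newton) starting at V/F = 0.5:
  V/F = 0.500: g = -0.0987, g' = -0.290 → V/F = 0.160
  V/F = 0.160: g = 0.0253, g' = -0.486 → V/F = 0.212
  V/F = 0.212: g = 0.0014, g' = -0.434 → V/F = 0.215
Converged at V/F = 0.215.

V/F = 0.215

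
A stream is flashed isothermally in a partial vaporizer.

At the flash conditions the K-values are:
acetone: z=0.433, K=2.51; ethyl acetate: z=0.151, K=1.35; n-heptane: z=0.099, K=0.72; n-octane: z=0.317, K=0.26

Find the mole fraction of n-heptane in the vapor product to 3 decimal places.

y_n-heptane = 0.083

Let ψ = V/F and solve Σ zᵢ(Kᵢ−1)/(1+ψ(Kᵢ−1)) = 0.
Feasibility: ΣzᵢKᵢ = 1.444, Σzᵢ/Kᵢ = 1.641 — both > 1, two phases present.
Newton iteration, ψ⁰ = 0.65:
  ψ = 0.650: g = -0.1128, g' = -0.920 → ψ = 0.527
  ψ = 0.527: g = -0.0086, g' = -0.797 → ψ = 0.517
  ψ = 0.517: g = -0.0000, g' = -0.790 → ψ = 0.516
Converged at ψ = 0.516.
Compositions from xᵢ = zᵢ/(1+ψ(Kᵢ−1)), yᵢ = Kᵢxᵢ:
  acetone: x = 0.243, y = 0.611
  ethyl acetate: x = 0.128, y = 0.173
  n-heptane: x = 0.116, y = 0.083
  n-octane: x = 0.513, y = 0.133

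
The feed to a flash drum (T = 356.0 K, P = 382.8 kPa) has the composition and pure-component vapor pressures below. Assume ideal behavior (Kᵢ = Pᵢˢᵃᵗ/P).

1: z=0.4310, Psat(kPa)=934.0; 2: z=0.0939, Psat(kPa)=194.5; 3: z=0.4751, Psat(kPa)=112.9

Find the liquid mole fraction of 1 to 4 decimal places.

Raoult's law: Kᵢ = Pᵢˢᵃᵗ/P = Pᵢˢᵃᵗ/382.8.
  K_1 = 934.0/382.8 = 2.439916, K_2 = 194.5/382.8 = 0.508098, K_3 = 112.9/382.8 = 0.294932
Rachford–Rice: g(V/F) = Σ zᵢ(Kᵢ−1)/(1+V/F(Kᵢ−1)) = 0.
g(0) = ΣzᵢKᵢ − 1 = 0.2394 and g(1) = 1 − Σzᵢ/Kᵢ = -0.9723, so a root lies in (0, 1).
Newton iteration, V/F⁰ = 0.5:
  V/F = 0.5000: g = -0.21780, g' = -0.9054 → V/F = 0.2595
  V/F = 0.2595: g = -0.01111, g' = -0.8573 → V/F = 0.2465
Converged at V/F = 0.2465.
Compositions from xᵢ = zᵢ/(1+V/F(Kᵢ−1)), yᵢ = Kᵢxᵢ:
  1: x = 0.3181, y = 0.7761
  2: x = 0.1069, y = 0.0543
  3: x = 0.5751, y = 0.1696

x_1 = 0.3181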